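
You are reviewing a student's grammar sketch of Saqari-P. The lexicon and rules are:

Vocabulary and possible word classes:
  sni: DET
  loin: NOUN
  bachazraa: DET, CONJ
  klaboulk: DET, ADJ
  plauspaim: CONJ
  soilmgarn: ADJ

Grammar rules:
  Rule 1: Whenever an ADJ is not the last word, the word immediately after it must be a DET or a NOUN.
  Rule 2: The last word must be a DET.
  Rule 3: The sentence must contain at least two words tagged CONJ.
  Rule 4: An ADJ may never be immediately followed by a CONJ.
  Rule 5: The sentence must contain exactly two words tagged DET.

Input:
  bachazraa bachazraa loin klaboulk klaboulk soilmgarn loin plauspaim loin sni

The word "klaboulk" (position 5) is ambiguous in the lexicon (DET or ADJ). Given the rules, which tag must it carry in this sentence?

DET

Candidates per position — 1:bachazraa {DET,CONJ}; 2:bachazraa {DET,CONJ}; 3:loin {NOUN}; 4:klaboulk {DET,ADJ}; 5:klaboulk {DET,ADJ}; 6:soilmgarn {ADJ}; 7:loin {NOUN}; 8:plauspaim {CONJ}; 9:loin {NOUN}; 10:sni {DET}.
If word 5 were ADJ, no tagging could satisfy rule 1; so word 5 is DET.
If word 1 were DET, no tagging could satisfy rule 5; so word 1 is CONJ.
If word 2 were DET, no tagging could satisfy rule 5; so word 2 is CONJ.
If word 4 were DET, no tagging could satisfy rule 5; so word 4 is ADJ.
The only consistent sequence is: CONJ CONJ NOUN ADJ DET ADJ NOUN CONJ NOUN DET.
Rule-by-rule: rule 1 ok; rule 2 ok; rule 3 ok; rule 4 ok; rule 5 ok.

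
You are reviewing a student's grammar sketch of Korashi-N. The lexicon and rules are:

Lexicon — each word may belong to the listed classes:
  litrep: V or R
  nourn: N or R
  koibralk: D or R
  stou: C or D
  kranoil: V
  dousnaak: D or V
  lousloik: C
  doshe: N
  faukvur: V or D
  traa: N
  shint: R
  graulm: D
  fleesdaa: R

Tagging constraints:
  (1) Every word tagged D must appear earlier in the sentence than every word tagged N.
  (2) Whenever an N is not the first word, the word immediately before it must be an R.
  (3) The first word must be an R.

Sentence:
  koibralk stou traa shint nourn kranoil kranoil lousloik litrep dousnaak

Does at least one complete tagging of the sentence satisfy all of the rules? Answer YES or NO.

NO

Candidates per position — 1:koibralk {D,R}; 2:stou {C,D}; 3:traa {N}; 4:shint {R}; 5:nourn {N,R}; 6:kranoil {V}; 7:kranoil {V}; 8:lousloik {C}; 9:litrep {V,R}; 10:dousnaak {D,V}.
Rule 2 cannot be satisfied by any choice of tags from the lexicon.
So there is no consistent tagging.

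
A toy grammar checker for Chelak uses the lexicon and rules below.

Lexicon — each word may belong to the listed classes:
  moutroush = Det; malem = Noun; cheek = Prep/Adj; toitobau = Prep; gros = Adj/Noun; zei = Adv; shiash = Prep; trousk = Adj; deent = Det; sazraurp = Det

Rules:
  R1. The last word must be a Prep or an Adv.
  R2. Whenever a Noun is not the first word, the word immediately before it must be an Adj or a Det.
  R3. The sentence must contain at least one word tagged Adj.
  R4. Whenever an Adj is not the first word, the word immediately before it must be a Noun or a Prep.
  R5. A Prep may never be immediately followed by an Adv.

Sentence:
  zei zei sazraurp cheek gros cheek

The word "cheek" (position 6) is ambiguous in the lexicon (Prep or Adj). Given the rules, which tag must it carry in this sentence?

Prep

Candidates per position — 1:zei {Adv}; 2:zei {Adv}; 3:sazraurp {Det}; 4:cheek {Prep,Adj}; 5:gros {Adj,Noun}; 6:cheek {Prep,Adj}.
Position 4: Adj is ruled out by rule 4; that leaves Prep.
Position 5: Noun is ruled out by rule 2; that leaves Adj.
Position 6: Adj is ruled out by rule 1; that leaves Prep.
The unique satisfying tagging is: Adv Adv Det Prep Adj Prep.
Check: rule 1 satisfied; rule 2 satisfied; rule 3 satisfied; rule 4 satisfied; rule 5 satisfied.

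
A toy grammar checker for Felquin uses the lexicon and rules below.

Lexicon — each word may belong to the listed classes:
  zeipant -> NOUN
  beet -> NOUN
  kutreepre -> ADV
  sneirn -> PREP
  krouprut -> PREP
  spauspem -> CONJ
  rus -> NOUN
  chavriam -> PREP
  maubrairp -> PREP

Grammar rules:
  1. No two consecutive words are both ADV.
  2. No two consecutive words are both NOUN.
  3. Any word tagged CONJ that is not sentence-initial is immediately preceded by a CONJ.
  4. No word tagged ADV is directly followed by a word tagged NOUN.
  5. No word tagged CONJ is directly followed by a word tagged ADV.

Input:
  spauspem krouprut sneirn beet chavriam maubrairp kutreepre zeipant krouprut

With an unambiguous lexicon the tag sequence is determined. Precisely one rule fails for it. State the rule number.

Fixed tagging: CONJ PREP PREP NOUN PREP PREP ADV NOUN PREP.
Applying the rules: R1 pass, R2 pass, R3 pass, R4 fail, R5 pass.
Only rule 4 fails.

4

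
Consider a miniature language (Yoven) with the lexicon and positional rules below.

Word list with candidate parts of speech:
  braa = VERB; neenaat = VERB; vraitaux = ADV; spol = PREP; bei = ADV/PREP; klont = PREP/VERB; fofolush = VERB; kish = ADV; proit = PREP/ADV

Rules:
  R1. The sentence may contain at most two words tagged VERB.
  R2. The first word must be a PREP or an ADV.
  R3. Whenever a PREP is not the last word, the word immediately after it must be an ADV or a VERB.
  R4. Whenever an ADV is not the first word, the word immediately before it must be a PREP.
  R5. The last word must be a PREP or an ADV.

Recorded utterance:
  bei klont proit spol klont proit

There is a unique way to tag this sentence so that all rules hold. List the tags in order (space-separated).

Candidates per position — 1:bei {ADV,PREP}; 2:klont {PREP,VERB}; 3:proit {PREP,ADV}; 4:spol {PREP}; 5:klont {PREP,VERB}; 6:proit {PREP,ADV}.
Word 3 cannot be PREP — rule 3 would then fail for every completion. It is ADV.
Word 5 cannot be PREP — rule 3 would then fail for every completion. It is VERB.
Word 6 cannot be ADV — rule 4 would then fail for every completion. It is PREP.
Word 2 cannot be VERB — rule 4 would then fail for every completion. It is PREP.
Word 1 cannot be PREP — rule 3 would then fail for every completion. It is ADV.
The only consistent sequence is: ADV PREP ADV PREP VERB PREP.
Rule-by-rule: rule 1 ✓; rule 2 ✓; rule 3 ✓; rule 4 ✓; rule 5 ✓.

ADV PREP ADV PREP VERB PREP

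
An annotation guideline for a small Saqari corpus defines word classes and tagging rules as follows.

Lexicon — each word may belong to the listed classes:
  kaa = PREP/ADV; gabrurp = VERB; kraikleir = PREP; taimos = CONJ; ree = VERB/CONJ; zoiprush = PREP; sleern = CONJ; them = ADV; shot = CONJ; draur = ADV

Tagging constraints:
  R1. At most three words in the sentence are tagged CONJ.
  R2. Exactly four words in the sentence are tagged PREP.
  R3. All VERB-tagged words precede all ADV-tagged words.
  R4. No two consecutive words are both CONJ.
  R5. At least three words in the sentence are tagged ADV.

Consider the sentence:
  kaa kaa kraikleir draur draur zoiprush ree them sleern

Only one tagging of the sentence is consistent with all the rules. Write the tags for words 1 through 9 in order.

Candidates per position — 1:kaa {PREP,ADV}; 2:kaa {PREP,ADV}; 3:kraikleir {PREP}; 4:draur {ADV}; 5:draur {ADV}; 6:zoiprush {PREP}; 7:ree {VERB,CONJ}; 8:them {ADV}; 9:sleern {CONJ}.
Position 1: tagging it ADV would leave rule 2 unsatisfiable, so it must be PREP.
Position 2: tagging it ADV would leave rule 2 unsatisfiable, so it must be PREP.
Position 7: tagging it VERB would leave rule 3 unsatisfiable, so it must be CONJ.
The unique satisfying tagging is: PREP PREP PREP ADV ADV PREP CONJ ADV CONJ.
Checking: rule 1 holds; rule 2 holds; rule 3 holds; rule 4 holds; rule 5 holds.

PREP PREP PREP ADV ADV PREP CONJ ADV CONJ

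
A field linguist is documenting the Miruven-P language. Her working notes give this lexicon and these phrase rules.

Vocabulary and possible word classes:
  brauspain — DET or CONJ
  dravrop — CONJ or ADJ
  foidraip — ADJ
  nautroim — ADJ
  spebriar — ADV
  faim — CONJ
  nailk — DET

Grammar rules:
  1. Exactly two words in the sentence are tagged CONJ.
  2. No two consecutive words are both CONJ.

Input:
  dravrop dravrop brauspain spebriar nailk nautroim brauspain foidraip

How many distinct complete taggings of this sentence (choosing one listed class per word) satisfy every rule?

Candidates per position — 1:dravrop {CONJ,ADJ}; 2:dravrop {CONJ,ADJ}; 3:brauspain {DET,CONJ}; 4:spebriar {ADV}; 5:nailk {DET}; 6:nautroim {ADJ}; 7:brauspain {DET,CONJ}; 8:foidraip {ADJ}.
There are 16 candidate sequences in total.
The sequences that satisfy every rule: CONJ ADJ DET ADV DET ADJ CONJ ADJ; CONJ ADJ CONJ ADV DET ADJ DET ADJ; ADJ CONJ DET ADV DET ADJ CONJ ADJ; ADJ ADJ CONJ ADV DET ADJ CONJ ADJ.
Count = 4.

4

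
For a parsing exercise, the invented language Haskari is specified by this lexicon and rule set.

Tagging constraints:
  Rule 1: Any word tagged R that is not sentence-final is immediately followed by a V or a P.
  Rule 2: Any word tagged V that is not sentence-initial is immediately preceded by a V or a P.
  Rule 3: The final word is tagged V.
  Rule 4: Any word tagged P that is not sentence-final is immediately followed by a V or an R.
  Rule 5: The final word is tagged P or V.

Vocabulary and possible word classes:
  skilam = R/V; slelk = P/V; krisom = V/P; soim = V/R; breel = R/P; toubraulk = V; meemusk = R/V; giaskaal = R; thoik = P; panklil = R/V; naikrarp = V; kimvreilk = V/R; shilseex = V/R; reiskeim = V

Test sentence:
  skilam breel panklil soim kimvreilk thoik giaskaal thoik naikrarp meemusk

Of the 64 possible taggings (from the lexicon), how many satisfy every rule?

Candidates per position — 1:skilam {R,V}; 2:breel {R,P}; 3:panklil {R,V}; 4:soim {V,R}; 5:kimvreilk {V,R}; 6:thoik {P}; 7:giaskaal {R}; 8:thoik {P}; 9:naikrarp {V}; 10:meemusk {R,V}.
There are 64 candidate sequences in total.
The sequences that satisfy every rule: R P V V V P R P V V; R P V V R P R P V V; V P V V V P R P V V; V P V V R P R P V V.
Count = 4.

4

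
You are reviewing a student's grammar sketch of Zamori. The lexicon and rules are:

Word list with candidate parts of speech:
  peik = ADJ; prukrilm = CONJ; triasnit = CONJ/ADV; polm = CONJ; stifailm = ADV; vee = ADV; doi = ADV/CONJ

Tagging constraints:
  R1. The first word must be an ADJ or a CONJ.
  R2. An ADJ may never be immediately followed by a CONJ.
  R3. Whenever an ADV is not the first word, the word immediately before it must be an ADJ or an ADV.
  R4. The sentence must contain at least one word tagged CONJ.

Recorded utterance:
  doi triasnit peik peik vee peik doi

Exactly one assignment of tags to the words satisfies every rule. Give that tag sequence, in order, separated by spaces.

CONJ CONJ ADJ ADJ ADV ADJ ADV

Candidates per position — 1:doi {ADV,CONJ}; 2:triasnit {CONJ,ADV}; 3:peik {ADJ}; 4:peik {ADJ}; 5:vee {ADV}; 6:peik {ADJ}; 7:doi {ADV,CONJ}.
Word 1 cannot be ADV — rule 1 would then fail for every completion. It is CONJ.
Word 2 cannot be ADV — rule 3 would then fail for every completion. It is CONJ.
Word 7 cannot be CONJ — rule 2 would then fail for every completion. It is ADV.
So the tagging must be: CONJ CONJ ADJ ADJ ADV ADJ ADV.
Check: rule 1 ok; rule 2 ok; rule 3 ok; rule 4 ok.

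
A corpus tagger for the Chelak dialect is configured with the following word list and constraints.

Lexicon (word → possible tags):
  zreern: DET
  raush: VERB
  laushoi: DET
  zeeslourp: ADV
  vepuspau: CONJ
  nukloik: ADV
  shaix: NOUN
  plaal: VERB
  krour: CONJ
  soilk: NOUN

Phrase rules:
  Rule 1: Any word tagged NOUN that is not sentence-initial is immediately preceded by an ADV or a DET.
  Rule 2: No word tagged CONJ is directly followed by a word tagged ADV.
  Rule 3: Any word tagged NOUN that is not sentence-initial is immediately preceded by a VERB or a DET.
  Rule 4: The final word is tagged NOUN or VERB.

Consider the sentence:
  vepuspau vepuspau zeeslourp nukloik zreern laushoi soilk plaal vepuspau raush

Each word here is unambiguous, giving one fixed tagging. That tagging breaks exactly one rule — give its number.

2

Fixed tagging: CONJ CONJ ADV ADV DET DET NOUN VERB CONJ VERB.
Checking each rule: R1 pass, R2 fail, R3 pass, R4 pass.
Only rule 2 fails.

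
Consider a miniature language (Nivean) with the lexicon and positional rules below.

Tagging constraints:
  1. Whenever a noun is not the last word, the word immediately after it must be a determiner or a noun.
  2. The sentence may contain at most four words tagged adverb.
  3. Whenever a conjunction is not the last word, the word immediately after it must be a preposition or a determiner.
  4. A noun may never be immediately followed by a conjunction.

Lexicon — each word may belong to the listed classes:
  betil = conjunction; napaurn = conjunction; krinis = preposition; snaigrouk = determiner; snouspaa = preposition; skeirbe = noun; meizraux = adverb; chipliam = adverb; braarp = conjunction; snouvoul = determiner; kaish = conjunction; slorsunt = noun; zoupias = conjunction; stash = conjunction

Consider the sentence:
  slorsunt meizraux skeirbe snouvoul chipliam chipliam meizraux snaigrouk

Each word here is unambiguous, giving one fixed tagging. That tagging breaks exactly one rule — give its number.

Fixed tagging: noun adverb noun determiner adverb adverb adverb determiner.
Checking each rule: R1 violated, R2 holds, R3 holds, R4 holds.
Only rule 1 fails.

1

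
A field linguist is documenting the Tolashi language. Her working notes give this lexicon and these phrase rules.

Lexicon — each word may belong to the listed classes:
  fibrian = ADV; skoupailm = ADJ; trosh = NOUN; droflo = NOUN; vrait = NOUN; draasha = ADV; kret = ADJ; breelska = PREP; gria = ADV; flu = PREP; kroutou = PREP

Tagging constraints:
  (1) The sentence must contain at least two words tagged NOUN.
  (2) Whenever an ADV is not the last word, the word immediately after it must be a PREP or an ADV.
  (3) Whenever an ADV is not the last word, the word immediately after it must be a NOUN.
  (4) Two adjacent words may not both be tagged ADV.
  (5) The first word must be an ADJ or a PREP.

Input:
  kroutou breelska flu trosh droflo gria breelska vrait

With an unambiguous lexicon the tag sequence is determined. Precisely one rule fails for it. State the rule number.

Fixed tagging: PREP PREP PREP NOUN NOUN ADV PREP NOUN.
Rule check: R1 holds, R2 holds, R3 violated, R4 holds, R5 holds.
Only rule 3 fails.

3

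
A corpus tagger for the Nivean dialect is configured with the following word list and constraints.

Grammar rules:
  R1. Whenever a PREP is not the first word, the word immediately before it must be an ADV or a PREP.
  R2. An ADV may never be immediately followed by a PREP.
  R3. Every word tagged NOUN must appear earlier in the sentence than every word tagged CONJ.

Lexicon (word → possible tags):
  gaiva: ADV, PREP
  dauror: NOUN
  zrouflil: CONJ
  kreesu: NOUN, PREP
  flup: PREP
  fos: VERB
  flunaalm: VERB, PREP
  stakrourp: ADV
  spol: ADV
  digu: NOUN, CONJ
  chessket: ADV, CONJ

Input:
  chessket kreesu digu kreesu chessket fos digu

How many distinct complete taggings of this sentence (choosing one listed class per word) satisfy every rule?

Candidates per position — 1:chessket {ADV,CONJ}; 2:kreesu {NOUN,PREP}; 3:digu {NOUN,CONJ}; 4:kreesu {NOUN,PREP}; 5:chessket {ADV,CONJ}; 6:fos {VERB}; 7:digu {NOUN,CONJ}.
There are 64 candidate sequences in total.
The sequences that satisfy every rule: ADV NOUN NOUN NOUN ADV VERB NOUN; ADV NOUN NOUN NOUN ADV VERB CONJ; ADV NOUN NOUN NOUN CONJ VERB CONJ.
Count = 3.

3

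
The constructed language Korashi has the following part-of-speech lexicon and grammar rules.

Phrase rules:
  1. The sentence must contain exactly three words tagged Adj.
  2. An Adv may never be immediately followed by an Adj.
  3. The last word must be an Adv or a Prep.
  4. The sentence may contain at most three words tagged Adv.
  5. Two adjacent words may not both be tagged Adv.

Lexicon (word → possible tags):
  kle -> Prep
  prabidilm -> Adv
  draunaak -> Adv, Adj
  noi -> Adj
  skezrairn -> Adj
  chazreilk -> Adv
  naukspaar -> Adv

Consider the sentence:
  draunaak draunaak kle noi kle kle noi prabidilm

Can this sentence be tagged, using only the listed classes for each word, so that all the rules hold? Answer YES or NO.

YES

Candidates per position — 1:draunaak {Adv,Adj}; 2:draunaak {Adv,Adj}; 3:kle {Prep}; 4:noi {Adj}; 5:kle {Prep}; 6:kle {Prep}; 7:noi {Adj}; 8:prabidilm {Adv}.
One satisfying assignment: Adj Adv Prep Adj Prep Prep Adj Adv.
Verifying each rule — rule 1 holds; rule 2 holds; rule 3 holds; rule 4 holds; rule 5 holds.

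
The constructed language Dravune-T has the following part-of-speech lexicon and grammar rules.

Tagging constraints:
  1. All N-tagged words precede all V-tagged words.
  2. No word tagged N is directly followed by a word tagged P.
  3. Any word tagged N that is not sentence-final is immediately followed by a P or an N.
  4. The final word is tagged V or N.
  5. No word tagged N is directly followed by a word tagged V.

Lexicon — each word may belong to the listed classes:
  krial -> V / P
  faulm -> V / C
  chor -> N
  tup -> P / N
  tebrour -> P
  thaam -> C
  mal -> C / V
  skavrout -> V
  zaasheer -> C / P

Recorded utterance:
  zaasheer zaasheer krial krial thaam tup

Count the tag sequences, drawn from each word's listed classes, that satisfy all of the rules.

Candidates per position — 1:zaasheer {C,P}; 2:zaasheer {C,P}; 3:krial {V,P}; 4:krial {V,P}; 5:thaam {C}; 6:tup {P,N}.
There are 32 candidate sequences in total.
The sequences that satisfy every rule: C C P P C N; C P P P C N; P C P P C N; P P P P C N.
Count = 4.

4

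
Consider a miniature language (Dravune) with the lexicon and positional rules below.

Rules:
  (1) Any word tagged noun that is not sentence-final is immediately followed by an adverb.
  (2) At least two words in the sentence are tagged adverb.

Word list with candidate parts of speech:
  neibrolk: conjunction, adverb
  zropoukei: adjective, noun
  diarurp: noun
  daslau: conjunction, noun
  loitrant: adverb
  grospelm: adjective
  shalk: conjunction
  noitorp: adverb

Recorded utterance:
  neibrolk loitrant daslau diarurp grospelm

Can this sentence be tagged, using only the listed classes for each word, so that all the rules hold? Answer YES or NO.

Candidates per position — 1:neibrolk {conjunction,adverb}; 2:loitrant {adverb}; 3:daslau {conjunction,noun}; 4:diarurp {noun}; 5:grospelm {adjective}.
Rule 1 cannot be satisfied by any choice of tags from the lexicon.
So there is no consistent tagging.

NO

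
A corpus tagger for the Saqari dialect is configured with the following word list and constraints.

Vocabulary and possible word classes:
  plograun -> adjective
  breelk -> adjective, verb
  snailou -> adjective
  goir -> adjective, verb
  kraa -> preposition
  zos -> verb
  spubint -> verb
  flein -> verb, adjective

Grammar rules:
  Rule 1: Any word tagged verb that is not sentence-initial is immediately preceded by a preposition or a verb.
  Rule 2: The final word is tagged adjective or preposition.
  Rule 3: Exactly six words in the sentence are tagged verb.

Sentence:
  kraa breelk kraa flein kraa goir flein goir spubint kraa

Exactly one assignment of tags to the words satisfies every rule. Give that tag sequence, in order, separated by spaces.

Candidates per position — 1:kraa {preposition}; 2:breelk {adjective,verb}; 3:kraa {preposition}; 4:flein {verb,adjective}; 5:kraa {preposition}; 6:goir {adjective,verb}; 7:flein {verb,adjective}; 8:goir {adjective,verb}; 9:spubint {verb}; 10:kraa {preposition}.
Word 2 cannot be adjective — rule 3 would then fail for every completion. It is verb.
Word 4 cannot be adjective — rule 3 would then fail for every completion. It is verb.
Word 6 cannot be adjective — rule 1 would then fail for every completion. It is verb.
Word 7 cannot be adjective — rule 1 would then fail for every completion. It is verb.
Word 8 cannot be adjective — rule 1 would then fail for every completion. It is verb.
That leaves exactly one tagging: preposition verb preposition verb preposition verb verb verb verb preposition.
Check: rule 1 satisfied; rule 2 satisfied; rule 3 satisfied.

preposition verb preposition verb preposition verb verb verb verb preposition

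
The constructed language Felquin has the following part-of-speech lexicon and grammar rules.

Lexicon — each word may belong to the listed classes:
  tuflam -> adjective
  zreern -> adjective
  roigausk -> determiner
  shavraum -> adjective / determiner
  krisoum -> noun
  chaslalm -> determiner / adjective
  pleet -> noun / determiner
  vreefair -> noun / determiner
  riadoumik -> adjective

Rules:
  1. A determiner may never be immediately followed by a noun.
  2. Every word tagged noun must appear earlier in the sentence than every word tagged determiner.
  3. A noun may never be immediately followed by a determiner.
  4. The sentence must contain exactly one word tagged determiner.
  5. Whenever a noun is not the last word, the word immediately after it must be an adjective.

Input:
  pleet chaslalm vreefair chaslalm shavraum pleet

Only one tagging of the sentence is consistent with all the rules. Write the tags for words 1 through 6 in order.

Candidates per position — 1:pleet {noun,determiner}; 2:chaslalm {determiner,adjective}; 3:vreefair {noun,determiner}; 4:chaslalm {determiner,adjective}; 5:shavraum {adjective,determiner}; 6:pleet {noun,determiner}.
The remaining ambiguous positions (1, 2, 3, 4, 5, 6) are resolved jointly — only one combination satisfies every rule.
That leaves exactly one tagging: noun adjective noun adjective adjective determiner.
Check: rule 1 holds; rule 2 holds; rule 3 holds; rule 4 holds; rule 5 holds.

noun adjective noun adjective adjective determiner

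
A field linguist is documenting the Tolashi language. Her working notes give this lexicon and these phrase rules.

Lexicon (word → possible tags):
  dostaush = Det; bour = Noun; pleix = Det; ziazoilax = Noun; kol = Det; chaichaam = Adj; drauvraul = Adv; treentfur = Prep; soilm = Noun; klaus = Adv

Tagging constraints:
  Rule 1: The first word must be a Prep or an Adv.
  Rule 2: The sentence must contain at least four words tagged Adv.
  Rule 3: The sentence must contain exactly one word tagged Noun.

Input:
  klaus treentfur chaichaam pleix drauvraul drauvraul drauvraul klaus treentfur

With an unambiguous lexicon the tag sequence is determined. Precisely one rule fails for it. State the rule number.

Fixed tagging: Adv Prep Adj Det Adv Adv Adv Adv Prep.
Checking each rule: R1 pass, R2 pass, R3 fail.
Only rule 3 fails.

3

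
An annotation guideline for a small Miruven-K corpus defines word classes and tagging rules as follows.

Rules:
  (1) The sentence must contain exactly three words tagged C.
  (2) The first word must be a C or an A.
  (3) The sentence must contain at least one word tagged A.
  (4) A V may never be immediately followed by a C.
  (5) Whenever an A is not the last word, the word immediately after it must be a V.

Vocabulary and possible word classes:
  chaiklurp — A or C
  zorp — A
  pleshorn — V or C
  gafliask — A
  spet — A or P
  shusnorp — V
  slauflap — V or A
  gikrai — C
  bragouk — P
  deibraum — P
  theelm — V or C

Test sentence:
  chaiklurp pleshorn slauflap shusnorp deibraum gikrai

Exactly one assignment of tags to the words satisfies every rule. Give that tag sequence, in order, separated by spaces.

Candidates per position — 1:chaiklurp {A,C}; 2:pleshorn {V,C}; 3:slauflap {V,A}; 4:shusnorp {V}; 5:deibraum {P}; 6:gikrai {C}.
Word 1 cannot be A — rule 1 would then fail for every completion. It is C.
Word 2 cannot be V — rule 1 would then fail for every completion. It is C.
Word 3 cannot be V — rule 3 would then fail for every completion. It is A.
That leaves exactly one tagging: C C A V P C.
Checking: rule 1 ok; rule 2 ok; rule 3 ok; rule 4 ok; rule 5 ok.

C C A V P C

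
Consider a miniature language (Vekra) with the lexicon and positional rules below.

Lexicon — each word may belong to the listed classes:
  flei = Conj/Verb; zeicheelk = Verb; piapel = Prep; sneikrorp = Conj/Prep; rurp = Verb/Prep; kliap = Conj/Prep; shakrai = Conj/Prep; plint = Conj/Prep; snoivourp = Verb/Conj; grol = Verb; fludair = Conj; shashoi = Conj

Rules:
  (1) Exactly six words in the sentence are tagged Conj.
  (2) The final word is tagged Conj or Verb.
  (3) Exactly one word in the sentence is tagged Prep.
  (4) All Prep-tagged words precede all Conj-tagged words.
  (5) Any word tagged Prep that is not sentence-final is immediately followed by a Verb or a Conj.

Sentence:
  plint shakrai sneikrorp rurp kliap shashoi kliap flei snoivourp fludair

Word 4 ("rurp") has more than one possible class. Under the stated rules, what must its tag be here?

Candidates per position — 1:plint {Conj,Prep}; 2:shakrai {Conj,Prep}; 3:sneikrorp {Conj,Prep}; 4:rurp {Verb,Prep}; 5:kliap {Conj,Prep}; 6:shashoi {Conj}; 7:kliap {Conj,Prep}; 8:flei {Conj,Verb}; 9:snoivourp {Verb,Conj}; 10:fludair {Conj}.
If word 7 were Prep, no tagging could satisfy rule 4; so word 7 is Conj.
Position 4: the remaining choice is settled jointly with positions 1, 2, 3, 5, 8, 9 — only Verb at position 4 is part of a tagging that satisfies every rule.
The unique satisfying tagging is: Prep Conj Conj Verb Conj Conj Conj Verb Verb Conj.
Checking: rule 1 ✓; rule 2 ✓; rule 3 ✓; rule 4 ✓; rule 5 ✓.

Verb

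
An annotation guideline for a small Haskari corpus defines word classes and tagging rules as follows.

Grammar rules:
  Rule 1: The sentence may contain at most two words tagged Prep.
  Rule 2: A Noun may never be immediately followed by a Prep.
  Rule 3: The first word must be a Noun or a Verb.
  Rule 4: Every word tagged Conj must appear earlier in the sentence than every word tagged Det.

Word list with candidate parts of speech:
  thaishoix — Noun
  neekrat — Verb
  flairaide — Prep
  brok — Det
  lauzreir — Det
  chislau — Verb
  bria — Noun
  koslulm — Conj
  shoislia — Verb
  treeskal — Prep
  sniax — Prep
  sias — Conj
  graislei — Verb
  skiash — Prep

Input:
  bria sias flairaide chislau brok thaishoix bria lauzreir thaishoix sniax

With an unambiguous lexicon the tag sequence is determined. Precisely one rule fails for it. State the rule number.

2

Fixed tagging: Noun Conj Prep Verb Det Noun Noun Det Noun Prep.
Applying the rules: R1 holds, R2 violated, R3 holds, R4 holds.
Only rule 2 fails.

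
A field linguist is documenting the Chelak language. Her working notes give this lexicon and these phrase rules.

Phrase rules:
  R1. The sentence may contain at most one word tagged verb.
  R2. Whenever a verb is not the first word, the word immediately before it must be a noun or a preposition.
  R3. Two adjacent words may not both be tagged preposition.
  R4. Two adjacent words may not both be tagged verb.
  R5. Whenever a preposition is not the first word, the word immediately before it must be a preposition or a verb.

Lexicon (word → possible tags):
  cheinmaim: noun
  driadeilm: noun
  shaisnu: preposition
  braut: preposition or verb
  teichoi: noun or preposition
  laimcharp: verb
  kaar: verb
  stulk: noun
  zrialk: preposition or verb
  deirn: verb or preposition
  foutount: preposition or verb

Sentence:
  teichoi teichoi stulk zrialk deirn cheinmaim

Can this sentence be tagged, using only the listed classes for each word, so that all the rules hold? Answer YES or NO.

Candidates per position — 1:teichoi {noun,preposition}; 2:teichoi {noun,preposition}; 3:stulk {noun}; 4:zrialk {preposition,verb}; 5:deirn {verb,preposition}; 6:cheinmaim {noun}.
One satisfying assignment: noun noun noun verb preposition noun.
Check: rule 1 ok; rule 2 ok; rule 3 ok; rule 4 ok; rule 5 ok.

YES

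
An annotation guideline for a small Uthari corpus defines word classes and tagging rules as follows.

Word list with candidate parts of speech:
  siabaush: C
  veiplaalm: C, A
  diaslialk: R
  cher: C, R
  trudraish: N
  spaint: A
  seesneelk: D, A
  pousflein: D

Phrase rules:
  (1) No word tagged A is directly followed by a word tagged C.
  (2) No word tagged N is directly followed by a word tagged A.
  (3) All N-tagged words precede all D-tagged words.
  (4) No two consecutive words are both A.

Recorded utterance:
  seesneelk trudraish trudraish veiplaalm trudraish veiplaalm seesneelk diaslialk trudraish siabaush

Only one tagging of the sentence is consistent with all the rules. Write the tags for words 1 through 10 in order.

Candidates per position — 1:seesneelk {D,A}; 2:trudraish {N}; 3:trudraish {N}; 4:veiplaalm {C,A}; 5:trudraish {N}; 6:veiplaalm {C,A}; 7:seesneelk {D,A}; 8:diaslialk {R}; 9:trudraish {N}; 10:siabaush {C}.
Position 1: tagging it D would leave rule 3 unsatisfiable, so it must be A.
Position 4: tagging it A would leave rule 2 unsatisfiable, so it must be C.
Position 6: tagging it A would leave rule 2 unsatisfiable, so it must be C.
Position 7: tagging it D would leave rule 3 unsatisfiable, so it must be A.
So the tagging must be: A N N C N C A R N C.
Verifying each rule — rule 1 satisfied; rule 2 satisfied; rule 3 satisfied; rule 4 satisfied.

A N N C N C A R N C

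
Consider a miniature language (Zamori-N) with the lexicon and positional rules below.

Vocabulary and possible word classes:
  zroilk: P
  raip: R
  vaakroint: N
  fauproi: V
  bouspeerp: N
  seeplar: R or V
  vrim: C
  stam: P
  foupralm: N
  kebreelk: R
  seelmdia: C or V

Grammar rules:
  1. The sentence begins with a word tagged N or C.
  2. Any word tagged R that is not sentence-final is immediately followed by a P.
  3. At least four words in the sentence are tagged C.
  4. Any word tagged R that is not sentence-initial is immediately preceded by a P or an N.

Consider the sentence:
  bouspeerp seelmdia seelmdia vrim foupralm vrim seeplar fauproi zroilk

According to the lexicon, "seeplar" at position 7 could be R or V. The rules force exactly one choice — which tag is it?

V

Candidates per position — 1:bouspeerp {N}; 2:seelmdia {C,V}; 3:seelmdia {C,V}; 4:vrim {C}; 5:foupralm {N}; 6:vrim {C}; 7:seeplar {R,V}; 8:fauproi {V}; 9:zroilk {P}.
Position 2: V is ruled out by rule 3; that leaves C.
Position 3: V is ruled out by rule 3; that leaves C.
Position 7: R is ruled out by rule 2; that leaves V.
That leaves exactly one tagging: N C C C N C V V P.
Verifying each rule — rule 1 holds; rule 2 holds; rule 3 holds; rule 4 holds.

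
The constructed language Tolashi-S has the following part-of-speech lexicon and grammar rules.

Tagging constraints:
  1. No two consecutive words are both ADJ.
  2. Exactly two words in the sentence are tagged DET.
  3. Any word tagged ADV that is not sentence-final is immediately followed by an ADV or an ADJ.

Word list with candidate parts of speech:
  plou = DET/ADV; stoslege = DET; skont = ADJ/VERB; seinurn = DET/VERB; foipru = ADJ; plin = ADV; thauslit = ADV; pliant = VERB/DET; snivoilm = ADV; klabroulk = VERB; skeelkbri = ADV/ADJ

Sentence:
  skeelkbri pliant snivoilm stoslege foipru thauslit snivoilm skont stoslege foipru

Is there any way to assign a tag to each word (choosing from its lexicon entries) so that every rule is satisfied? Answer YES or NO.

Candidates per position — 1:skeelkbri {ADV,ADJ}; 2:pliant {VERB,DET}; 3:snivoilm {ADV}; 4:stoslege {DET}; 5:foipru {ADJ}; 6:thauslit {ADV}; 7:snivoilm {ADV}; 8:skont {ADJ,VERB}; 9:stoslege {DET}; 10:foipru {ADJ}.
Rule 3 cannot be satisfied by any choice of tags from the lexicon.
So there is no consistent tagging.

NO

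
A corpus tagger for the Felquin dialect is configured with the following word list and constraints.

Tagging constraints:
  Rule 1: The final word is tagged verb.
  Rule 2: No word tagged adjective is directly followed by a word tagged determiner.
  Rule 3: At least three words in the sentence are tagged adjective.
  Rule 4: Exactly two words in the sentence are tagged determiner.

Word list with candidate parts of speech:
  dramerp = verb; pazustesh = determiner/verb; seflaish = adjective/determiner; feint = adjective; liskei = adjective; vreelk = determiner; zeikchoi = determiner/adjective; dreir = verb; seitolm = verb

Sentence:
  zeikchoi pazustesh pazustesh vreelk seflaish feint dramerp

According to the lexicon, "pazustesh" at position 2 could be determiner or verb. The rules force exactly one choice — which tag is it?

verb

Candidates per position — 1:zeikchoi {determiner,adjective}; 2:pazustesh {determiner,verb}; 3:pazustesh {determiner,verb}; 4:vreelk {determiner}; 5:seflaish {adjective,determiner}; 6:feint {adjective}; 7:dramerp {verb}.
At position 1, choosing determiner makes rule 3 impossible to satisfy; hence adjective.
At position 2, choosing determiner makes rule 2 impossible to satisfy; hence verb.
At position 5, choosing determiner makes rule 3 impossible to satisfy; hence adjective.
At position 3, choosing verb makes rule 4 impossible to satisfy; hence determiner.
So the tagging must be: adjective verb determiner determiner adjective adjective verb.
Check: rule 1 ✓; rule 2 ✓; rule 3 ✓; rule 4 ✓.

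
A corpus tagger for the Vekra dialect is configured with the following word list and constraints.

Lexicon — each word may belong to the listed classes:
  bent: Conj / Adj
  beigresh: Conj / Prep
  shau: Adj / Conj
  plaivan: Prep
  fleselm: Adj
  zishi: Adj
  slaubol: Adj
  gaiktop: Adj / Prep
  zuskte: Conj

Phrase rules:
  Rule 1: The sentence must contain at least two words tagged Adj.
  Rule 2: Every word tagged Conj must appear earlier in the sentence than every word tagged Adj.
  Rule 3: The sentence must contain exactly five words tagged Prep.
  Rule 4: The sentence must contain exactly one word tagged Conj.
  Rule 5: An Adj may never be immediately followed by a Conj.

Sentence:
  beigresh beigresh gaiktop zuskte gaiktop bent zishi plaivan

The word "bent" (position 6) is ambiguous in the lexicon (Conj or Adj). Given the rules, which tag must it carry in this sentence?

Adj

Candidates per position — 1:beigresh {Conj,Prep}; 2:beigresh {Conj,Prep}; 3:gaiktop {Adj,Prep}; 4:zuskte {Conj}; 5:gaiktop {Adj,Prep}; 6:bent {Conj,Adj}; 7:zishi {Adj}; 8:plaivan {Prep}.
At position 1, choosing Conj makes rule 3 impossible to satisfy; hence Prep.
At position 2, choosing Conj makes rule 3 impossible to satisfy; hence Prep.
At position 3, choosing Adj makes rule 2 impossible to satisfy; hence Prep.
At position 5, choosing Adj makes rule 3 impossible to satisfy; hence Prep.
At position 6, choosing Conj makes rule 1 impossible to satisfy; hence Adj.
That leaves exactly one tagging: Prep Prep Prep Conj Prep Adj Adj Prep.
Verifying each rule — rule 1 holds; rule 2 holds; rule 3 holds; rule 4 holds; rule 5 holds.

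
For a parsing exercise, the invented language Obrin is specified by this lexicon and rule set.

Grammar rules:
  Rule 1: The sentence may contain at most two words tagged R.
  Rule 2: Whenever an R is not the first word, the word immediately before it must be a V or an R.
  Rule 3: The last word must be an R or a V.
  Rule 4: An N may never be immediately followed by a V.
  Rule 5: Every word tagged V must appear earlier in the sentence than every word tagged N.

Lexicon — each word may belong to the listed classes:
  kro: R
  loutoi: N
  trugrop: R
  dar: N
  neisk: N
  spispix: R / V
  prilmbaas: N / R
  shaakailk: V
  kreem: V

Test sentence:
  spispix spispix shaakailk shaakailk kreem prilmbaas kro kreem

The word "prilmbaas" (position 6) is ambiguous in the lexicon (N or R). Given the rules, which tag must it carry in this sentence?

Candidates per position — 1:spispix {R,V}; 2:spispix {R,V}; 3:shaakailk {V}; 4:shaakailk {V}; 5:kreem {V}; 6:prilmbaas {N,R}; 7:kro {R}; 8:kreem {V}.
At position 6, choosing N makes rule 2 impossible to satisfy; hence R.
At position 1, choosing R makes rule 1 impossible to satisfy; hence V.
At position 2, choosing R makes rule 1 impossible to satisfy; hence V.
The unique satisfying tagging is: V V V V V R R V.
Rule-by-rule: rule 1 satisfied; rule 2 satisfied; rule 3 satisfied; rule 4 satisfied; rule 5 satisfied.

R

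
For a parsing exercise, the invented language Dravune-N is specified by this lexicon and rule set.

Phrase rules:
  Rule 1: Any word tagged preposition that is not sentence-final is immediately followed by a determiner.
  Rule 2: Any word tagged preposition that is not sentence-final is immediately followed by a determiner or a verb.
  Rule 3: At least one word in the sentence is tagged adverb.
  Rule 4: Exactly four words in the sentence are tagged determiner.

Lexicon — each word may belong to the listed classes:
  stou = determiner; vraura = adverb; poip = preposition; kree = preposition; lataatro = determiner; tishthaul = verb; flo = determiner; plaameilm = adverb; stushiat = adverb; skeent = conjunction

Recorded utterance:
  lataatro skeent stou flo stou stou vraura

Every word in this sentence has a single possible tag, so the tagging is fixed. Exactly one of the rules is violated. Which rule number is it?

Fixed tagging: determiner conjunction determiner determiner determiner determiner adverb.
Applying the rules: R1 pass, R2 pass, R3 pass, R4 fail.
Only rule 4 fails.

4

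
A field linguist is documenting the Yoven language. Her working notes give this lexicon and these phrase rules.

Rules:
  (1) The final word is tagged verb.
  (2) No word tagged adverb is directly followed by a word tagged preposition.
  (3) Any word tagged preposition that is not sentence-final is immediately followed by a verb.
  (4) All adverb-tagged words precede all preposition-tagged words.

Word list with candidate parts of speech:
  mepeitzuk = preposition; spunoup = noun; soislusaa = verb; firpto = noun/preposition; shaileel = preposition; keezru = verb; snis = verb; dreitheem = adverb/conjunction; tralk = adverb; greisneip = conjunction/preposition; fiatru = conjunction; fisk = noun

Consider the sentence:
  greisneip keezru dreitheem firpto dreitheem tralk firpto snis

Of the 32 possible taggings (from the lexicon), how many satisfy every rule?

Candidates per position — 1:greisneip {conjunction,preposition}; 2:keezru {verb}; 3:dreitheem {adverb,conjunction}; 4:firpto {noun,preposition}; 5:dreitheem {adverb,conjunction}; 6:tralk {adverb}; 7:firpto {noun,preposition}; 8:snis {verb}.
There are 32 candidate sequences in total.
The sequences that satisfy every rule: conjunction verb adverb noun adverb adverb noun verb; conjunction verb adverb noun conjunction adverb noun verb; conjunction verb conjunction noun adverb adverb noun verb; conjunction verb conjunction noun conjunction adverb noun verb.
Count = 4.

4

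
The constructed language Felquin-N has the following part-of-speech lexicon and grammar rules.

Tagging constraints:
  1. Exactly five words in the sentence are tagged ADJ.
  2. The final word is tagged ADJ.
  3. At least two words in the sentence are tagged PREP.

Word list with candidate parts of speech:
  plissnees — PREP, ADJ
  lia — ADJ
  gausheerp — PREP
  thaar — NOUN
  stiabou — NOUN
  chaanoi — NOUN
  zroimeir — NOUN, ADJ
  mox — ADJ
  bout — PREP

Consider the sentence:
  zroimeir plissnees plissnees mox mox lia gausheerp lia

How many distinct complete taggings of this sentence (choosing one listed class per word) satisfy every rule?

Candidates per position — 1:zroimeir {NOUN,ADJ}; 2:plissnees {PREP,ADJ}; 3:plissnees {PREP,ADJ}; 4:mox {ADJ}; 5:mox {ADJ}; 6:lia {ADJ}; 7:gausheerp {PREP}; 8:lia {ADJ}.
There are 8 candidate sequences in total.
The sequences that satisfy every rule: NOUN PREP ADJ ADJ ADJ ADJ PREP ADJ; NOUN ADJ PREP ADJ ADJ ADJ PREP ADJ; ADJ PREP PREP ADJ ADJ ADJ PREP ADJ.
Count = 3.

3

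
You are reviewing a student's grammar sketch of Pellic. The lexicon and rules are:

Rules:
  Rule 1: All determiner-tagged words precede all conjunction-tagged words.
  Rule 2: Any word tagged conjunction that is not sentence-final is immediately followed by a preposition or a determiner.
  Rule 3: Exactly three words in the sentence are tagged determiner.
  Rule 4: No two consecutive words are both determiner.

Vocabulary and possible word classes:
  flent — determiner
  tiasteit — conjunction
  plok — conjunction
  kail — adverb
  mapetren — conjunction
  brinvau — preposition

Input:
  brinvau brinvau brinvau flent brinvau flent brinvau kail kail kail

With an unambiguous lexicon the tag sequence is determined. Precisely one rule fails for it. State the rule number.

Fixed tagging: preposition preposition preposition determiner preposition determiner preposition adverb adverb adverb.
Checking each rule: R1 pass, R2 pass, R3 fail, R4 pass.
Only rule 3 fails.

3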